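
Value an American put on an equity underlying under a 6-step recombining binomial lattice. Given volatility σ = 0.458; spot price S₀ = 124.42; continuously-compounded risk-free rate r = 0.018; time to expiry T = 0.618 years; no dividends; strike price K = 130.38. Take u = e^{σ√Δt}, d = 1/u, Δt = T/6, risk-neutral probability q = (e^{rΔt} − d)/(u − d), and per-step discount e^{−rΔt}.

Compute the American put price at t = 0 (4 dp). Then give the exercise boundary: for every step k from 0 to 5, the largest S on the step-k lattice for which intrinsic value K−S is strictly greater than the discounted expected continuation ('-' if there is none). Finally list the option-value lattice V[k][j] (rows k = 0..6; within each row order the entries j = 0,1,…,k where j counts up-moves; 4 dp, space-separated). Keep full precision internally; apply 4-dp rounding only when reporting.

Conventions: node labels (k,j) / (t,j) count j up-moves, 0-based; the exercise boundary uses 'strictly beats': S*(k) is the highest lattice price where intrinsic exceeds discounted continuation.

price = 20.7268
boundary = - - - 80.0536 92.7294 107.4122
tree:
20.7268
28.9291 11.5447
38.9830 17.6883 4.6515
50.3264 26.3254 8.0033 0.8843
61.2694 37.6506 13.6383 1.6704 0.0000
70.7166 50.3264 22.9678 3.1553 0.0000 0.0000
78.8723 61.2694 37.6506 5.9600 0.0000 0.0000 0.0000

params: Δt=0.10300 u=1.15834 d=0.86330 q=0.46961 e^(-rΔt)=0.99815
t_6 payoffs: 78.8723 61.2694 37.6506 5.9600 0.0000 0.0000 0.0000
t_5: node(5,0) S=59.6634 payoff=70.7166 vs cont=70.4751 → 70.7166 [stop]  node(5,1) S=80.0536 payoff=50.3264 vs cont=50.0849 → 50.3264 [stop]  node(5,2) S=107.4122 payoff=22.9678 vs cont=22.7263 → 22.9678 [stop]  node(5,3) S=144.1208 payoff=0.0000 vs cont=3.1553 → 3.1553 [wait]  node(5,4) S=193.3746 payoff=0.0000 vs cont=0.0000 → 0.0000 [wait]  node(5,5) S=259.4611 payoff=0.0000 vs cont=0.0000 → 0.0000 [wait]  ⇒ S*(5)=107.4122
t_4: node(4,0) S=69.1106 payoff=61.2694 vs cont=61.0279 → 61.2694 [stop]  node(4,1) S=92.7294 payoff=37.6506 vs cont=37.4091 → 37.6506 [stop]  node(4,2) S=124.4200 payoff=5.9600 vs cont=13.6383 → 13.6383 [wait]  node(4,3) S=166.9410 payoff=0.0000 vs cont=1.6704 → 1.6704 [wait]  node(4,4) S=223.9937 payoff=0.0000 vs cont=0.0000 → 0.0000 [wait]  ⇒ S*(4)=92.7294
t_3: node(3,0) S=80.0536 payoff=50.3264 vs cont=50.0849 → 50.3264 [stop]  node(3,1) S=107.4122 payoff=22.9678 vs cont=26.3254 → 26.3254 [wait]  node(3,2) S=144.1208 payoff=0.0000 vs cont=8.0033 → 8.0033 [wait]  node(3,3) S=193.3746 payoff=0.0000 vs cont=0.8843 → 0.8843 [wait]  ⇒ S*(3)=80.0536
t_2: node(2,0) S=92.7294 payoff=37.6506 vs cont=38.9830 → 38.9830 [wait]  node(2,1) S=124.4200 payoff=5.9600 vs cont=17.6883 → 17.6883 [wait]  node(2,2) S=166.9410 payoff=0.0000 vs cont=4.6515 → 4.6515 [wait]  ⇒ S*(2)=-
t_1: node(1,0) S=107.4122 payoff=22.9678 vs cont=28.9291 → 28.9291 [wait]  node(1,1) S=144.1208 payoff=0.0000 vs cont=11.5447 → 11.5447 [wait]  ⇒ S*(1)=-
t_0: node(0,0) S=124.4200 payoff=5.9600 vs cont=20.7268 → 20.7268 [wait]  ⇒ S*(0)=-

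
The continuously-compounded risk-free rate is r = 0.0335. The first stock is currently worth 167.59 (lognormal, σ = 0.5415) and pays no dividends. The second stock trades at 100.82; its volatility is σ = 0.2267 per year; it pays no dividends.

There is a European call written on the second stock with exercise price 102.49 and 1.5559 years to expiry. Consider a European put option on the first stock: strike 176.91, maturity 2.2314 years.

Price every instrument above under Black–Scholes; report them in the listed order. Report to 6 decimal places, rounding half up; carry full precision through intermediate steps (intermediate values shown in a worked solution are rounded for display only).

price(the second stock call K=102.49) = 12.992723
price(the first stock put K=176.91) = 50.409664

[the second stock call K=102.49]
σ√T = 0.2267·√1.5559 = 0.282776
d₁ = (ln(S/K) + (r+σ²/2)T) / (σ√T) = (ln(100.82/102.49) + (0.0335+0.2267²/2)·1.5559) / 0.282776 = (-0.016428 + 0.092104) / 0.282776 = 0.267616
d₂ = d₁ − σ√T = 0.267616 − 0.282776 = -0.015160
e^{−rT} = 0.949212
N(d₁) = 0.605502,  N(d₂) = 0.493952
price = S·N(d₁) − K·e^{−rT}·N(d₂) = 61.046755 − 48.054032 = 12.992723
[the first stock put K=176.91]
σ√T = 0.5415·√2.2314 = 0.808886
d₁ = (ln(S/K) + (r+σ²/2)T) / (σ√T) = (ln(167.59/176.91) + (0.0335+0.5415²/2)·2.2314) / 0.808886 = (-0.054121 + 0.401900) / 0.808886 = 0.429949
d₂ = d₁ − σ√T = 0.429949 − 0.808886 = -0.378937
e^{−rT} = 0.927974
N(−d₁) = 0.333616,  N(−d₂) = 0.647633
price = K·e^{−rT}·N(−d₂) − S·N(−d₁) = 106.320451 − 55.910787 = 50.409664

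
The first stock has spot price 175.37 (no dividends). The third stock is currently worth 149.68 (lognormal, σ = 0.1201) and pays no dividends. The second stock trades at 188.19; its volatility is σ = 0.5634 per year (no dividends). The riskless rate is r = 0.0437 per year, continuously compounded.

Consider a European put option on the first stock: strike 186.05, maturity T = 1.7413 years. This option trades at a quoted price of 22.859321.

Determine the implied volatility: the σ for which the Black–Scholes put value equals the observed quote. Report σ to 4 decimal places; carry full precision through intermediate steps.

At σ = 0.2669 the Black–Scholes value reproduces the quote:
σ√T = 0.2669·√1.7413 = 0.352197
d₁ = (ln(S/K) + (r+σ²/2)T) / (σ√T) = (ln(175.37/186.05) + (0.0437+0.2669²/2)·1.7413) / 0.352197 = (-0.059117 + 0.138116) / 0.352197 = 0.224303
d₂ = d₁ − σ√T = 0.224303 − 0.352197 = -0.127894
e^{−rT} = 0.926728
N(−d₁) = 0.411261,  N(−d₂) = 0.550884
V = K·e^{−rT}·N(−d₂) − S·N(−d₁) = 94.982146 − 72.122826 = 22.859321 (the observed quote) — the price is monotone increasing in volatility, hence this σ is the only solution

sigma = 0.2669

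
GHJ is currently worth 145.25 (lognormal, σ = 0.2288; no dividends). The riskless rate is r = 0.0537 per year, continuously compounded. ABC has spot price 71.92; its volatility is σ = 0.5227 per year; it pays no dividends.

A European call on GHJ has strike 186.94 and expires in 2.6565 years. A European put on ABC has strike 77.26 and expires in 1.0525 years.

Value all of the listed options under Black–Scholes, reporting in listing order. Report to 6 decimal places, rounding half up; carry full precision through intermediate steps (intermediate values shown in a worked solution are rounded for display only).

price(GHJ call K=186.94) = 15.274810
price(ABC put K=77.26) = 15.872362

[GHJ call K=186.94]
σ√T = 0.2288·√2.6565 = 0.372916
d₁ = (ln(S/K) + (r+σ²/2)T) / (σ√T) = (ln(145.25/186.94) + (0.0537+0.2288²/2)·2.6565) / 0.372916 = (-0.252331 + 0.212187) / 0.372916 = -0.107649
d₂ = d₁ − σ√T = -0.107649 − 0.372916 = -0.480565
e^{−rT} = 0.867054
N(d₁) = 0.457137,  N(d₂) = 0.315413
price = S·N(d₁) − K·e^{−rT}·N(d₂) = 66.399144 − 51.124334 = 15.274810
[ABC put K=77.26]
σ√T = 0.5227·√1.0525 = 0.536245
d₁ = (ln(S/K) + (r+σ²/2)T) / (σ√T) = (ln(71.92/77.26) + (0.0537+0.5227²/2)·1.0525) / 0.536245 = (-0.071622 + 0.200299) / 0.536245 = 0.239959
d₂ = d₁ − σ√T = 0.239959 − 0.536245 = -0.296287
e^{−rT} = 0.945048
N(−d₁) = 0.405181,  N(−d₂) = 0.616494
price = K·e^{−rT}·N(−d₂) − S·N(−d₁) = 45.012984 − 29.140623 = 15.872362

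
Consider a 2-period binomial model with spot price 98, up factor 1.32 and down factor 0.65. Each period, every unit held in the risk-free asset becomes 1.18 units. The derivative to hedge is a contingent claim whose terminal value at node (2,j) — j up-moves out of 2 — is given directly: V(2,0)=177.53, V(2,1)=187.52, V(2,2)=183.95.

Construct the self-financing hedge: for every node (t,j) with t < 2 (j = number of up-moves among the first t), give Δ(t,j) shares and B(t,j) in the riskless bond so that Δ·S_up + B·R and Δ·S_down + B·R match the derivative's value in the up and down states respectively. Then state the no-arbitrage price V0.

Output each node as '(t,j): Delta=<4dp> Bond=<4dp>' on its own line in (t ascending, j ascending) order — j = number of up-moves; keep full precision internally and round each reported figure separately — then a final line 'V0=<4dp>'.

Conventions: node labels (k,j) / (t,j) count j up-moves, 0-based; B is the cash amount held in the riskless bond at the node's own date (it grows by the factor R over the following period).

Since d<R<u, set p* = (R−d)/(u−d) = 0.7910; price each node as the discounted p*-expectation of its children.
Expiry values: V(2,0)=177.5300, V(2,1)=187.5200, V(2,2)=183.9500
  t=1,j=0: stock 63.7000 → up 84.0840 (V=187.5200), down 41.4050 (V=177.5300). Price 157.1462; hedge Δ=0.2341, bond B=142.2358.
  t=1,j=1: stock 129.3600 → up 170.7552 (V=183.9500), down 84.0840 (V=187.5200). Price 156.5220; hedge Δ=-0.0412, bond B=161.8504.
  t=0,j=0: stock 98.0000 → up 129.3600 (V=156.5220), down 63.7000 (V=157.1462). Price 132.7563; hedge Δ=-0.0095, bond B=133.6880.
Sanity check at the root: Δ(0,0)·S0 + B(0,0) reproduces V0 = 132.7563.

(0,0): Delta=-0.0095 Bond=133.6880
(1,0): Delta=0.2341 Bond=142.2358
(1,1): Delta=-0.0412 Bond=161.8504
V0=132.7563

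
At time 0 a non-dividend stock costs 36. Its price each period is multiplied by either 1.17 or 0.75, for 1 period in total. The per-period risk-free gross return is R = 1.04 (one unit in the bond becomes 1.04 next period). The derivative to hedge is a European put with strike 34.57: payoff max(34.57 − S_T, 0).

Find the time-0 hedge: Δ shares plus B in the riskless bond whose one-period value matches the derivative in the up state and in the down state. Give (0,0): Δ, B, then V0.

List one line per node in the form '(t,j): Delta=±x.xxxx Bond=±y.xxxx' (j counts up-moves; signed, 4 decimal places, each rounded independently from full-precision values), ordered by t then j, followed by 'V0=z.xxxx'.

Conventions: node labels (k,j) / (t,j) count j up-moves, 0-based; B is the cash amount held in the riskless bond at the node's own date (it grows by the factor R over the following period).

(0,0): Delta=-0.5007 Bond=20.2768
V0=2.2530

Since d<R<u, set p* = (R−d)/(u−d) = 0.6905; price each node as the discounted p*-expectation of its children.
Terminal payoffs: V(1,0)=7.5700, V(1,1)=0.0000
  t=0,j=0: stock 36.0000 → up 42.1200 (V=0.0000), down 27.0000 (V=7.5700). Price 2.2530; hedge Δ=-0.5007, bond B=20.2768.
Check: Δ(0,0)·S0 + B(0,0) = 2.2530 = V0.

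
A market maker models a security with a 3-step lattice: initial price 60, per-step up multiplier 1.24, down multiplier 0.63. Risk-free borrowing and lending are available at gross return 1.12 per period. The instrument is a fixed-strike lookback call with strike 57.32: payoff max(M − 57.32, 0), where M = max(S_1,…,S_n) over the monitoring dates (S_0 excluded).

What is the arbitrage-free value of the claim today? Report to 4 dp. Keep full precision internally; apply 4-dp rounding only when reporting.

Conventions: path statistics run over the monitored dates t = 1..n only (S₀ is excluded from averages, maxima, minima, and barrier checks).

Set p* = 0.8033 (from d < R < u); the path-dependent value is the discounted p*-expectation over all price paths.
Enumerate all 2^3 = 8 price paths (U = up ×1.24, D = down ×0.63); each path with k up-moves has probability p*^k·(1−p*)^(3−k).
DDD: M=37.8000, payoff=0.0000, prob=0.007613
UDD: M=74.4000, payoff=17.0800, prob=0.031086
DUD: M=46.8720, payoff=0.0000, prob=0.031086
UUD: M=92.2560, payoff=34.9360, prob=0.126936
DDU: M=37.8000, payoff=0.0000, prob=0.031086
UDU: M=74.4000, payoff=17.0800, prob=0.126936
DUU: M=58.1213, payoff=0.8013, prob=0.126936
UUU: M=114.3974, payoff=57.0774, prob=0.518321
Price = Σ prob·payoff / R^3 = 36.819785 / 1.404928 = 26.2076

price = 26.2076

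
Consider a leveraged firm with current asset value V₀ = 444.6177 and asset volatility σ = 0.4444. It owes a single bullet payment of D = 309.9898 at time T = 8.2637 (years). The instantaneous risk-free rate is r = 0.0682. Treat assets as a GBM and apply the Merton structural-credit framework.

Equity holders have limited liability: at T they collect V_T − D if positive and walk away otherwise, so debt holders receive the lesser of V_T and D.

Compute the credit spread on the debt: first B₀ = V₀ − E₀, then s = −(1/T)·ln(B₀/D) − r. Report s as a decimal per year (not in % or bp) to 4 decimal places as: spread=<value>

spread=0.0345

Equity is a call on the firm's assets struck at D = 309.9898:
d₁ = [ln(V₀/D) + (r + σ²/2)T] / (σ√T)
   = [ln(444.6177/309.9898) + (0.0682 + 0.5·0.4444²)·8.2637] / (0.4444·√8.2637)
   = [0.360675 + 1.379589] / 1.277501 = 1.362241
d₂ = d₁ − σ√T = 1.362241 − 1.277501 = 0.084740
N(d₁) = 0.913439,  N(d₂) = 0.533766,  e^(−rT) = 0.569165
E₀ = V₀·N(d₁) − D·e^(−rT)·N(d₂)
   = 444.6177·0.913439 − 309.9898·0.569165·0.533766 = 311.955965
B₀ = V₀ − E₀ = 444.6177 − 311.955965 = 132.661735
spread = −(1/T)·ln(B₀/D) − r = −(1/8.2637)·ln(132.661735/309.9898) − 0.0682 = 0.03450664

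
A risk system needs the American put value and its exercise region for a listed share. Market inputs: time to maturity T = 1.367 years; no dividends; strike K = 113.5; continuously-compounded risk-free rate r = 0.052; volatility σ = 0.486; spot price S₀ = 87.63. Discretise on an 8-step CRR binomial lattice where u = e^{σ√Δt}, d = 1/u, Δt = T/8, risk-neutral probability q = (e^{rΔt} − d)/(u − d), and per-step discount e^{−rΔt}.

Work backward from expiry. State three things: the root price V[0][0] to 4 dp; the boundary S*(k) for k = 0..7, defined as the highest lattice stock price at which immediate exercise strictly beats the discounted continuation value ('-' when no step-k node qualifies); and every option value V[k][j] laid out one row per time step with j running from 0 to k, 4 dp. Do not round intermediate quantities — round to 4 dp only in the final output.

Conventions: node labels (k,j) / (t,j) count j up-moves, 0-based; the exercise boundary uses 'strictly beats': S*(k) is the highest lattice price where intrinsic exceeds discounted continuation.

price = 33.9850
boundary = - - 58.6347 47.9630 58.6347 47.9630 58.6347 71.6810
tree:
33.9850
43.8506 23.5918
54.8653 32.3587 14.2312
65.5370 42.9313 21.1440 6.7675
74.2665 54.8653 30.3936 11.1972 1.9403
81.4071 65.5370 41.9137 18.0819 3.7077 0.0000
87.2482 74.2665 54.8653 28.2185 7.0849 0.0000 0.0000
92.0261 81.4071 65.5370 41.8190 13.5383 0.0000 0.0000 0.0000
95.9344 87.2482 74.2665 54.8653 25.8700 0.0000 0.0000 0.0000 0.0000

Δt=0.17087  u=1.22250  d=0.81800  q=0.47201  discount=0.99115
step 8 (expiry): payoffs max(K−S,0) = 95.9344 87.2482 74.2665 54.8653 25.8700 0.0000 0.0000 0.0000 0.0000
step 7: (k=7,j=0): S=21.4739, K−S=92.0261, hold=91.0221 ⇒ V=92.0261 exercise | (k=7,j=1): S=32.0929, K−S=81.4071, hold=80.4031 ⇒ V=81.4071 exercise | (k=7,j=2): S=47.9630, K−S=65.5370, hold=64.5330 ⇒ V=65.5370 exercise | (k=7,j=3): S=71.6810, K−S=41.8190, hold=40.8150 ⇒ V=41.8190 exercise | (k=7,j=4): S=107.1277, K−S=6.3723, hold=13.5383 ⇒ V=13.5383 continue | (k=7,j=5): S=160.1030, K−S=0.0000, hold=0.0000 ⇒ V=0.0000 continue | (k=7,j=6): S=239.2749, K−S=0.0000, hold=0.0000 ⇒ V=0.0000 continue | (k=7,j=7): S=357.5979, K−S=0.0000, hold=0.0000 ⇒ V=0.0000 continue  boundary S*=71.6810
step 6: (k=6,j=0): S=26.2518, K−S=87.2482, hold=86.2441 ⇒ V=87.2482 exercise | (k=6,j=1): S=39.2335, K−S=74.2665, hold=73.2624 ⇒ V=74.2665 exercise | (k=6,j=2): S=58.6347, K−S=54.8653, hold=53.8612 ⇒ V=54.8653 exercise | (k=6,j=3): S=87.6300, K−S=25.8700, hold=28.2185 ⇒ V=28.2185 continue | (k=6,j=4): S=130.9636, K−S=0.0000, hold=7.0849 ⇒ V=7.0849 continue | (k=6,j=5): S=195.7259, K−S=0.0000, hold=0.0000 ⇒ V=0.0000 continue | (k=6,j=6): S=292.5136, K−S=0.0000, hold=0.0000 ⇒ V=0.0000 continue  boundary S*=58.6347
step 5: (k=5,j=0): S=32.0929, K−S=81.4071, hold=80.4031 ⇒ V=81.4071 exercise | (k=5,j=1): S=47.9630, K−S=65.5370, hold=64.5330 ⇒ V=65.5370 exercise | (k=5,j=2): S=71.6810, K−S=41.8190, hold=41.9137 ⇒ V=41.9137 continue | (k=5,j=3): S=107.1277, K−S=6.3723, hold=18.0819 ⇒ V=18.0819 continue | (k=5,j=4): S=160.1030, K−S=0.0000, hold=3.7077 ⇒ V=3.7077 continue | (k=5,j=5): S=239.2749, K−S=0.0000, hold=0.0000 ⇒ V=0.0000 continue  boundary S*=47.9630
step 4: (k=4,j=0): S=39.2335, K−S=74.2665, hold=73.2624 ⇒ V=74.2665 exercise | (k=4,j=1): S=58.6347, K−S=54.8653, hold=53.9055 ⇒ V=54.8653 exercise | (k=4,j=2): S=87.6300, K−S=25.8700, hold=30.3936 ⇒ V=30.3936 continue | (k=4,j=3): S=130.9636, K−S=0.0000, hold=11.1972 ⇒ V=11.1972 continue | (k=4,j=4): S=195.7259, K−S=0.0000, hold=1.9403 ⇒ V=1.9403 continue  boundary S*=58.6347
step 3: (k=3,j=0): S=47.9630, K−S=65.5370, hold=64.5330 ⇒ V=65.5370 exercise | (k=3,j=1): S=71.6810, K−S=41.8190, hold=42.9313 ⇒ V=42.9313 continue | (k=3,j=2): S=107.1277, K−S=6.3723, hold=21.1440 ⇒ V=21.1440 continue | (k=3,j=3): S=160.1030, K−S=0.0000, hold=6.7675 ⇒ V=6.7675 continue  boundary S*=47.9630
step 2: (k=2,j=0): S=58.6347, K−S=54.8653, hold=54.3816 ⇒ V=54.8653 exercise | (k=2,j=1): S=87.6300, K−S=25.8700, hold=32.3587 ⇒ V=32.3587 continue | (k=2,j=2): S=130.9636, K−S=0.0000, hold=14.2312 ⇒ V=14.2312 continue  boundary S*=58.6347
step 1: (k=1,j=0): S=71.6810, K−S=41.8190, hold=43.8506 ⇒ V=43.8506 continue | (k=1,j=1): S=107.1277, K−S=6.3723, hold=23.5918 ⇒ V=23.5918 continue  boundary S*=-
step 0: (k=0,j=0): S=87.6300, K−S=25.8700, hold=33.9850 ⇒ V=33.9850 continue  boundary S*=-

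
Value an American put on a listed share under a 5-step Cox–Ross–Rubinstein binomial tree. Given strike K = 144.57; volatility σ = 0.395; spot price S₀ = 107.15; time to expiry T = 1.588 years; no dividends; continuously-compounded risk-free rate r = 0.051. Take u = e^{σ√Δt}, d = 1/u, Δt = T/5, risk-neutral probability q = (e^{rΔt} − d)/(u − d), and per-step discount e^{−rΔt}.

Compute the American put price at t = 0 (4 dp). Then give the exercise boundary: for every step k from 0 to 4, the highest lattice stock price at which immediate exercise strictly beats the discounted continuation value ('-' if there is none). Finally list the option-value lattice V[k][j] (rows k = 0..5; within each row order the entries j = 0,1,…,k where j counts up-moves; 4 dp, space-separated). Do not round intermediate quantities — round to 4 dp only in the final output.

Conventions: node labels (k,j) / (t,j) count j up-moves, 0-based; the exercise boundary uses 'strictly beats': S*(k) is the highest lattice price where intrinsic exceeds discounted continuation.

price = 42.5485
boundary = - 85.7661 68.6497 85.7661 107.1500
tree:
42.5485
58.8039 26.4503
75.9203 40.2995 12.4024
89.6207 58.8039 21.6977 2.7919
100.5869 75.9203 37.4200 5.4668 0.0000
109.3646 89.6207 58.8039 10.7044 0.0000 0.0000

Δt=0.31760, u=1.24933, d=0.80043, q=0.48095, disc=e^(-rΔt)=0.98393
k=5 terminal: V=max(K-S,0) → 109.3646 89.6207 58.8039 10.7044 0.0000 0.0000
k=4: j=0 S=43.9831 intr=100.5869 cont=98.2641 V=100.5869[EX]; j=1 S=68.6497 intr=75.9203 cont=73.5974 V=75.9203[EX]; j=2 S=107.1500 intr=37.4200 cont=35.0972 V=37.4200[EX]; j=3 S=167.2421 intr=0.0000 cont=5.4668 V=5.4668[hold]; j=4 S=261.0351 intr=0.0000 cont=0.0000 V=0.0000[hold]  S*(4)=107.1500
k=3: j=0 S=54.9493 intr=89.6207 cont=87.2979 V=89.6207[EX]; j=1 S=85.7661 intr=58.8039 cont=56.4811 V=58.8039[EX]; j=2 S=133.8656 intr=10.7044 cont=21.6977 V=21.6977[hold]; j=3 S=208.9403 intr=0.0000 cont=2.7919 V=2.7919[hold]  S*(3)=85.7661
k=2: j=0 S=68.6497 intr=75.9203 cont=73.5974 V=75.9203[EX]; j=1 S=107.1500 intr=37.4200 cont=40.2995 V=40.2995[hold]; j=2 S=167.2421 intr=0.0000 cont=12.4024 V=12.4024[hold]  S*(2)=68.6497
k=1: j=0 S=85.7661 intr=58.8039 cont=57.8437 V=58.8039[EX]; j=1 S=133.8656 intr=10.7044 cont=26.4503 V=26.4503[hold]  S*(1)=85.7661
k=0: j=0 S=107.1500 intr=37.4200 cont=42.5485 V=42.5485[hold]  S*(0)=-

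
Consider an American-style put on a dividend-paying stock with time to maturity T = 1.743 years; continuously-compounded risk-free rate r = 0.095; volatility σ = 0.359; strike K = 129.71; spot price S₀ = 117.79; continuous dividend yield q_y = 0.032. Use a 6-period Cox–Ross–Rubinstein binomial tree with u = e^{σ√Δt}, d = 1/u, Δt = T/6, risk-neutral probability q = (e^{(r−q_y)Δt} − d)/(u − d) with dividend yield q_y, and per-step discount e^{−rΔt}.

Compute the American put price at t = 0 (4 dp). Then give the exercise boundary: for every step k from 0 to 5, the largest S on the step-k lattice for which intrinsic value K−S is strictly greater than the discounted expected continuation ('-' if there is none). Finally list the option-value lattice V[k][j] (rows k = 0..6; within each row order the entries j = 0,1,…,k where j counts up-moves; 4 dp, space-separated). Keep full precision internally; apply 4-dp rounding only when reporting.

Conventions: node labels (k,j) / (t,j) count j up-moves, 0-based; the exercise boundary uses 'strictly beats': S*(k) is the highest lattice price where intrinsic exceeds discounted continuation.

Δt=0.29050  u=1.21348  d=0.82407  q=0.49921  discount=0.97278
step 6 (expiry): payoffs max(K−S,0) = 92.8200 75.3881 49.7189 11.9200 0.0000 0.0000 0.0000
step 5: (k=5,j=0): S=44.7653, K−S=84.9447, hold=81.8282 ⇒ V=84.9447 exercise | (k=5,j=1): S=65.9186, K−S=63.7914, hold=60.8706 ⇒ V=63.7914 exercise | (k=5,j=2): S=97.0678, K−S=32.6422, hold=30.0097 ⇒ V=32.6422 exercise | (k=5,j=3): S=142.9361, K−S=0.0000, hold=5.8070 ⇒ V=5.8070 continue | (k=5,j=4): S=210.4789, K−S=0.0000, hold=0.0000 ⇒ V=0.0000 continue | (k=5,j=5): S=309.9384, K−S=0.0000, hold=0.0000 ⇒ V=0.0000 continue  boundary S*=97.0678
step 4: (k=4,j=0): S=54.3219, K−S=75.3881, hold=72.3600 ⇒ V=75.3881 exercise | (k=4,j=1): S=79.9911, K−S=49.7189, hold=46.9283 ⇒ V=49.7189 exercise | (k=4,j=2): S=117.7900, K−S=11.9200, hold=18.7220 ⇒ V=18.7220 continue | (k=4,j=3): S=173.4503, K−S=0.0000, hold=2.8289 ⇒ V=2.8289 continue | (k=4,j=4): S=255.4124, K−S=0.0000, hold=0.0000 ⇒ V=0.0000 continue  boundary S*=79.9911
step 3: (k=3,j=0): S=65.9186, K−S=63.7914, hold=60.8706 ⇒ V=63.7914 exercise | (k=3,j=1): S=97.0678, K−S=32.6422, hold=33.3128 ⇒ V=33.3128 continue | (k=3,j=2): S=142.9361, K−S=0.0000, hold=10.4944 ⇒ V=10.4944 continue | (k=3,j=3): S=210.4789, K−S=0.0000, hold=1.3781 ⇒ V=1.3781 continue  boundary S*=65.9186
step 2: (k=2,j=0): S=79.9911, K−S=49.7189, hold=47.2540 ⇒ V=49.7189 exercise | (k=2,j=1): S=117.7900, K−S=11.9200, hold=21.3250 ⇒ V=21.3250 continue | (k=2,j=2): S=173.4503, K−S=0.0000, hold=5.7817 ⇒ V=5.7817 continue  boundary S*=79.9911
step 1: (k=1,j=0): S=97.0678, K−S=32.6422, hold=34.5769 ⇒ V=34.5769 continue | (k=1,j=1): S=142.9361, K−S=0.0000, hold=13.1964 ⇒ V=13.1964 continue  boundary S*=-
step 0: (k=0,j=0): S=117.7900, K−S=11.9200, hold=23.2529 ⇒ V=23.2529 continue  boundary S*=-

price = 23.2529
boundary = - - 79.9911 65.9186 79.9911 97.0678
tree:
23.2529
34.5769 13.1964
49.7189 21.3250 5.7817
63.7914 33.3128 10.4944 1.3781
75.3881 49.7189 18.7220 2.8289 0.0000
84.9447 63.7914 32.6422 5.8070 0.0000 0.0000
92.8200 75.3881 49.7189 11.9200 0.0000 0.0000 0.0000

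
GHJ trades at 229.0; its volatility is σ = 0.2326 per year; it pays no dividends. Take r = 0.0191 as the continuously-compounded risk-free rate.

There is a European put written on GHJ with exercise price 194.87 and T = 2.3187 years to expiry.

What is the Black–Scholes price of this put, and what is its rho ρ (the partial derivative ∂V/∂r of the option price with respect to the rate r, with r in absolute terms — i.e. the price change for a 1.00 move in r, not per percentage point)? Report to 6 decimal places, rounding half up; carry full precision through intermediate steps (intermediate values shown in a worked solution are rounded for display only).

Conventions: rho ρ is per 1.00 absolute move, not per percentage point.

σ√T = 0.2326·√2.3187 = 0.354186
d₁ = (ln(S/K) + (r+σ²/2)T) / (σ√T) = (ln(229.0/194.87) + (0.0191+0.2326²/2)·2.3187) / 0.354186 = (0.161389 + 0.107011) / 0.354186 = 0.757794
d₂ = d₁ − σ√T = 0.757794 − 0.354186 = 0.403608
e^{−rT} = 0.956679
N(−d₁) = 0.224287,  N(−d₂) = 0.343251
Put price V = K·e^{−rT}·N(−d₂) − S·N(−d₁) = 63.991536 − 51.361732 = 12.629804
ρ = −K·T·e^{−rT}·N(−d₂) = -148.377174

price = 12.629804
ρ = -148.377174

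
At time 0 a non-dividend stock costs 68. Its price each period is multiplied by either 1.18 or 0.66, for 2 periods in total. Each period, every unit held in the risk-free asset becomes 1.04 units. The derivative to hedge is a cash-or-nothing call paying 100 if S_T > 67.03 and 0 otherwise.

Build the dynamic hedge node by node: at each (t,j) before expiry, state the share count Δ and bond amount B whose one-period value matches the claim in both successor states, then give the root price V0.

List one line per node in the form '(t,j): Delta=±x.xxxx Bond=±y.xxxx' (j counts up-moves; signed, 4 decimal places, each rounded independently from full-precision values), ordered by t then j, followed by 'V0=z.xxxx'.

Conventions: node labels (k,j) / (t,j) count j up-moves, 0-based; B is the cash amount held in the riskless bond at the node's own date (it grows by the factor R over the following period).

Since d<R<u, set p* = (R−d)/(u−d) = 0.7308; price each node as the discounted p*-expectation of its children.
Payoffs at expiry: V(2,0)=0.0000, V(2,1)=0.0000, V(2,2)=100.0000
(1,0): S=44.8800. Δ = (V_up−V_dn)/(S_up−S_dn) = (0.0000−0.0000)/(52.9584−29.6208) = 0.0000. V = [p*·0.0000 + (1−p*)·0.0000]/1.04 = 0.0000. B = V − Δ·S = 0.0000.
(1,1): S=80.2400. Δ = (V_up−V_dn)/(S_up−S_dn) = (100.0000−0.0000)/(94.6832−52.9584) = 2.3967. V = [p*·100.0000 + (1−p*)·0.0000]/1.04 = 70.2663. B = V − Δ·S = -122.0414.
(0,0): S=68.0000. Δ = (V_up−V_dn)/(S_up−S_dn) = (70.2663−0.0000)/(80.2400−44.8800) = 1.9872. V = [p*·70.2663 + (1−p*)·0.0000]/1.04 = 49.3735. B = V − Δ·S = -85.7540.
Sanity check at the root: Δ(0,0)·S0 + B(0,0) reproduces V0 = 49.3735.

(0,0): Delta=1.9872 Bond=-85.7540
(1,0): Delta=0.0000 Bond=0.0000
(1,1): Delta=2.3967 Bond=-122.0414
V0=49.3735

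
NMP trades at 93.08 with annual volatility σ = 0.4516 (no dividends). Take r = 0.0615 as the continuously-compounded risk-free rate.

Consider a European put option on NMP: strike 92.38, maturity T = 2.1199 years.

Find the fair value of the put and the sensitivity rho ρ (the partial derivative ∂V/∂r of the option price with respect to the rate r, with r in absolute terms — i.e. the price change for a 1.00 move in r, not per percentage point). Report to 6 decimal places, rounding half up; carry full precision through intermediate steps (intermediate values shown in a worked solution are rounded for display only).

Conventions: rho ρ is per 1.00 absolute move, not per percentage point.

σ√T = 0.4516·√2.1199 = 0.657524
d₁ = (ln(S/K) + (r+σ²/2)T) / (σ√T) = (ln(93.08/92.38) + (0.0615+0.4516²/2)·2.1199) / 0.657524 = (0.007549 + 0.346543) / 0.657524 = 0.538523
d₂ = d₁ − σ√T = 0.538523 − 0.657524 = -0.119001
e^{−rT} = 0.877767
N(−d₁) = 0.295108,  N(−d₂) = 0.547363
Put price V = K·e^{−rT}·N(−d₂) − S·N(−d₁) = 44.384633 − 27.468664 = 16.915969
ρ = −K·T·e^{−rT}·N(−d₂) = -94.090983

price = 16.915969
ρ = -94.090983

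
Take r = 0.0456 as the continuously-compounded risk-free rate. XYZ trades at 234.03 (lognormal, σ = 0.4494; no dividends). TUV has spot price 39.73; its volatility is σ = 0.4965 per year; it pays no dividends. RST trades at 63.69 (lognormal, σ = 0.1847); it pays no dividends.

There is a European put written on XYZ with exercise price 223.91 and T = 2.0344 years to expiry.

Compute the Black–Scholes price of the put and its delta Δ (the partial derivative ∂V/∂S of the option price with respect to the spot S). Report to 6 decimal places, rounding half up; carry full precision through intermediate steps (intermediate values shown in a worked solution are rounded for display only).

price = 41.300218
Δ = -0.296606

σ√T = 0.4494·√2.0344 = 0.640990
d₁ = (ln(S/K) + (r+σ²/2)T) / (σ√T) = (ln(234.03/223.91) + (0.0456+0.4494²/2)·2.0344) / 0.640990 = (0.044205 + 0.298203) / 0.640990 = 0.534186
d₂ = d₁ − σ√T = 0.534186 − 0.640990 = -0.106804
e^{−rT} = 0.911404
N(−d₁) = 0.296606,  N(−d₂) = 0.542528
Put price V = K·e^{−rT}·N(−d₂) − S·N(−d₁) = 110.715024 − 69.414806 = 41.300218
Δ = −N(−d₁) = -0.296606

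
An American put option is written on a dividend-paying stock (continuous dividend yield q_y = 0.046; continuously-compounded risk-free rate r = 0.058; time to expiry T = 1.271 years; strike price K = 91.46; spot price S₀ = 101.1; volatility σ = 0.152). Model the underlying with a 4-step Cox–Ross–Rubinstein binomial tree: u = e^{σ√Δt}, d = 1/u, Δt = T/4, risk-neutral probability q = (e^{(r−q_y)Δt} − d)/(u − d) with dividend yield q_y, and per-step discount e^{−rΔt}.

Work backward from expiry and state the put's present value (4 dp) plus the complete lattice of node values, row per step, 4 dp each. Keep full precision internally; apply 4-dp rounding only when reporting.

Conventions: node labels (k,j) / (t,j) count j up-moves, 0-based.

price = 2.6525
tree:
2.6525
4.6713 0.7391
8.0191 1.5084 0.0000
13.2759 3.0782 0.0000 0.0000
19.6959 6.2816 0.0000 0.0000 0.0000

Δt=0.31775  u=1.08946  d=0.91789  q=0.50086  discount=0.98174
step 4 (expiry): payoffs max(K−S,0) = 19.6959 6.2816 0.0000 0.0000 0.0000
k=3: (k=3,j=0): S=78.1841, K−S=13.2759, hold=12.7403 ⇒ V=13.2759 exercise | (k=3,j=1): S=92.7983, K−S=0.0000, hold=3.0782 ⇒ V=3.0782 continue | (k=3,j=2): S=110.1443, K−S=0.0000, hold=0.0000 ⇒ V=0.0000 continue | (k=3,j=3): S=130.7326, K−S=0.0000, hold=0.0000 ⇒ V=0.0000 continue
k=2: (k=2,j=0): S=85.1784, K−S=6.2816, hold=8.0191 ⇒ V=8.0191 continue | (k=2,j=1): S=101.1000, K−S=0.0000, hold=1.5084 ⇒ V=1.5084 continue | (k=2,j=2): S=119.9977, K−S=0.0000, hold=0.0000 ⇒ V=0.0000 continue
k=1: (k=1,j=0): S=92.7983, K−S=0.0000, hold=4.6713 ⇒ V=4.6713 continue | (k=1,j=1): S=110.1443, K−S=0.0000, hold=0.7391 ⇒ V=0.7391 continue
k=0: (k=0,j=0): S=101.1000, K−S=0.0000, hold=2.6525 ⇒ V=2.6525 continue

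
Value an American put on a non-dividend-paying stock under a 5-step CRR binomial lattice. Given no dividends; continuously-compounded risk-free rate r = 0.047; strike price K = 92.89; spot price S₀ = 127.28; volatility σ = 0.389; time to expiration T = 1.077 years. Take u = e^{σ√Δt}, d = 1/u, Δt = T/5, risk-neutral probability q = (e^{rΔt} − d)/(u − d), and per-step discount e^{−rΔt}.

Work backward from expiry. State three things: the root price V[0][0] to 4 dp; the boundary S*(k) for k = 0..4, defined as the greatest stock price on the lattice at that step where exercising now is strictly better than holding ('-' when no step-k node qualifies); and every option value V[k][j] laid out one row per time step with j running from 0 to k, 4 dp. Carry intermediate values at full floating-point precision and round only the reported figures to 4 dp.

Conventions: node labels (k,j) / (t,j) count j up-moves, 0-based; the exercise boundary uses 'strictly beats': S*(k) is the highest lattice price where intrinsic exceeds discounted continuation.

params: Δt=0.21540 u=1.19786 d=0.83482 q=0.48301 e^(-rΔt)=0.98993
t_5 payoffs: 41.2812 18.8378 0.0000 0.0000 0.0000 0.0000
t_4: node(4,0) S=61.8203 payoff=31.0697 vs cont=30.1341 → 31.0697 [stop]  node(4,1) S=88.7045 payoff=4.1855 vs cont=9.6408 → 9.6408 [wait]  node(4,2) S=127.2800 payoff=0.0000 vs cont=0.0000 → 0.0000 [wait]  node(4,3) S=182.6312 payoff=0.0000 vs cont=0.0000 → 0.0000 [wait]  node(4,4) S=262.0533 payoff=0.0000 vs cont=0.0000 → 0.0000 [wait]  ⇒ S*(4)=61.8203
t_3: node(3,0) S=74.0522 payoff=18.8378 vs cont=20.5105 → 20.5105 [wait]  node(3,1) S=106.2558 payoff=0.0000 vs cont=4.9339 → 4.9339 [wait]  node(3,2) S=152.4641 payoff=0.0000 vs cont=0.0000 → 0.0000 [wait]  node(3,3) S=218.7672 payoff=0.0000 vs cont=0.0000 → 0.0000 [wait]  ⇒ S*(3)=-
t_2: node(2,0) S=88.7045 payoff=4.1855 vs cont=12.8560 → 12.8560 [wait]  node(2,1) S=127.2800 payoff=0.0000 vs cont=2.5251 → 2.5251 [wait]  node(2,2) S=182.6312 payoff=0.0000 vs cont=0.0000 → 0.0000 [wait]  ⇒ S*(2)=-
t_1: node(1,0) S=106.2558 payoff=0.0000 vs cont=7.7868 → 7.7868 [wait]  node(1,1) S=152.4641 payoff=0.0000 vs cont=1.2923 → 1.2923 [wait]  ⇒ S*(1)=-
t_0: node(0,0) S=127.2800 payoff=0.0000 vs cont=4.6030 → 4.6030 [wait]  ⇒ S*(0)=-

price = 4.6030
boundary = - - - - 61.8203
tree:
4.6030
7.7868 1.2923
12.8560 2.5251 0.0000
20.5105 4.9339 0.0000 0.0000
31.0697 9.6408 0.0000 0.0000 0.0000
41.2812 18.8378 0.0000 0.0000 0.0000 0.0000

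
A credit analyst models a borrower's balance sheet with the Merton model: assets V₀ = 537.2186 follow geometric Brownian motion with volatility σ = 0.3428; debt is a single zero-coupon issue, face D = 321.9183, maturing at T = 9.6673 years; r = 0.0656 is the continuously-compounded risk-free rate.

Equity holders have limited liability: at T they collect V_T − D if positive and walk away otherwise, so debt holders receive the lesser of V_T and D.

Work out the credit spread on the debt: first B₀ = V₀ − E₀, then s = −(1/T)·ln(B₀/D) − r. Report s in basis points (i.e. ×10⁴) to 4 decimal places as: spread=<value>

With assets at 537.2186 and a single debt payment of 321.9183 at 9.6673 years:
d₁ = [ln(V₀/D) + (r + σ²/2)T] / (σ√T)
   = [ln(537.2186/321.9183) + (0.0656 + 0.5·0.3428²)·9.6673] / (0.3428·√9.6673)
   = [0.512107 + 1.202186] / 1.065843 = 1.608391
d₂ = d₁ − σ√T = 1.608391 − 1.065843 = 0.542548
N(d₁) = 0.946125,  N(d₂) = 0.706279,  e^(−rT) = 0.530373
E₀ = V₀·N(d₁) − D·e^(−rT)·N(d₂)
   = 537.2186·0.946125 − 321.9183·0.530373·0.706279 = 387.688225
B₀ = V₀ − E₀ = 537.2186 − 387.688225 = 149.530375
spread = −(1/T)·ln(B₀/D) − r = −(1/9.6673)·ln(149.530375/321.9183) − 0.0656 = 0.01371876
in basis points: 0.01371876 × 10⁴ = 137.1876 bp

spread=137.1876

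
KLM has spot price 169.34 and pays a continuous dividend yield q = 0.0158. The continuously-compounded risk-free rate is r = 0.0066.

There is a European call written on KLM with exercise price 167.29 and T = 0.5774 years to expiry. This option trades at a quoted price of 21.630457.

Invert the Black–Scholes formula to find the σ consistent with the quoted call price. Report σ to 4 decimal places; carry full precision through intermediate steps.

sigma = 0.4170

At σ = 0.4170 the Black–Scholes value reproduces the quote:
σ√T = 0.417·√0.5774 = 0.316865
d₁ = (ln(S/K) + (r−q+σ²/2)T) / (σ√T) = (ln(169.34/167.29) + (0.0066−0.0158+0.417²/2)·0.5774) / 0.316865 = (0.012180 + 0.044890) / 0.316865 = 0.180106
d₂ = d₁ − σ√T = 0.180106 − 0.316865 = -0.136759
e^{−rT} = 0.996196
e^{−qT} = 0.990919
N(d₁) = 0.571465,  N(d₂) = 0.445611
V = S·e^{−qT}·N(d₁) − K·e^{−rT}·N(d₂) = 95.893122 − 74.262666 = 21.630457 (the observed quote) — the price is monotone increasing in volatility, hence this σ is the only solution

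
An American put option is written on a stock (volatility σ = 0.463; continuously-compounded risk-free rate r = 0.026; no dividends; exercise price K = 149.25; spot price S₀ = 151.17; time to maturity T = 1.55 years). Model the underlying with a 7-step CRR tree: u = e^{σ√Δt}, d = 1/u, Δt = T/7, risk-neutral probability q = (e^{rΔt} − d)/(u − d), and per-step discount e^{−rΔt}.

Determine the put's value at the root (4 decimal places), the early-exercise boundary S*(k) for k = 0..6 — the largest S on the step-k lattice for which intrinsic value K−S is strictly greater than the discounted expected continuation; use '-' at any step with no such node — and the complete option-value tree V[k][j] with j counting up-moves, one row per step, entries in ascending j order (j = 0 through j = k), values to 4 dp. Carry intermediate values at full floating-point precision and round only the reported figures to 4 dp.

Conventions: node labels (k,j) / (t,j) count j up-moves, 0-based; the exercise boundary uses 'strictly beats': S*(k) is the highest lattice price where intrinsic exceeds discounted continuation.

price = 31.3848
boundary = - - - - 63.2392 78.6332 97.7746
tree:
31.3848
42.5508 18.6132
55.8950 27.3512 8.5439
70.7872 39.0380 13.9146 2.3185
86.0108 53.7269 22.2088 4.3095 0.0000
98.3912 70.6168 34.4870 8.0103 0.0000 0.0000
108.3478 86.0108 51.4754 14.8889 0.0000 0.0000 0.0000
116.3552 98.3912 70.6168 27.6746 0.0000 0.0000 0.0000 0.0000

params: Δt=0.22143 u=1.24343 d=0.80423 q=0.45889 e^(-rΔt)=0.99426
t_7 payoffs: 116.3552 98.3912 70.6168 27.6746 0.0000 0.0000 0.0000 0.0000
t_6: node(6,0) S=40.9022 payoff=108.3478 vs cont=107.4910 → 108.3478 [stop]  node(6,1) S=63.2392 payoff=86.0108 vs cont=85.1540 → 86.0108 [stop]  node(6,2) S=97.7746 payoff=51.4754 vs cont=50.6186 → 51.4754 [stop]  node(6,3) S=151.1700 payoff=0.0000 vs cont=14.8889 → 14.8889 [wait]  node(6,4) S=233.7250 payoff=0.0000 vs cont=0.0000 → 0.0000 [wait]  node(6,5) S=361.3640 payoff=0.0000 vs cont=0.0000 → 0.0000 [wait]  node(6,6) S=558.7076 payoff=0.0000 vs cont=0.0000 → 0.0000 [wait]  ⇒ S*(6)=97.7746
t_5: node(5,0) S=50.8588 payoff=98.3912 vs cont=97.5344 → 98.3912 [stop]  node(5,1) S=78.6332 payoff=70.6168 vs cont=69.7600 → 70.6168 [stop]  node(5,2) S=121.5754 payoff=27.6746 vs cont=34.4870 → 34.4870 [wait]  node(5,3) S=187.9687 payoff=0.0000 vs cont=8.0103 → 8.0103 [wait]  node(5,4) S=290.6197 payoff=0.0000 vs cont=0.0000 → 0.0000 [wait]  node(5,5) S=449.3293 payoff=0.0000 vs cont=0.0000 → 0.0000 [wait]  ⇒ S*(5)=78.6332
t_4: node(4,0) S=63.2392 payoff=86.0108 vs cont=85.1540 → 86.0108 [stop]  node(4,1) S=97.7746 payoff=51.4754 vs cont=53.7269 → 53.7269 [wait]  node(4,2) S=151.1700 payoff=0.0000 vs cont=22.2088 → 22.2088 [wait]  node(4,3) S=233.7250 payoff=0.0000 vs cont=4.3095 → 4.3095 [wait]  node(4,4) S=361.3640 payoff=0.0000 vs cont=0.0000 → 0.0000 [wait]  ⇒ S*(4)=63.2392
t_3: node(3,0) S=78.6332 payoff=70.6168 vs cont=70.7872 → 70.7872 [wait]  node(3,1) S=121.5754 payoff=27.6746 vs cont=39.0380 → 39.0380 [wait]  node(3,2) S=187.9687 payoff=0.0000 vs cont=13.9146 → 13.9146 [wait]  node(3,3) S=290.6197 payoff=0.0000 vs cont=2.3185 → 2.3185 [wait]  ⇒ S*(3)=-
t_2: node(2,0) S=97.7746 payoff=51.4754 vs cont=55.8950 → 55.8950 [wait]  node(2,1) S=151.1700 payoff=0.0000 vs cont=27.3512 → 27.3512 [wait]  node(2,2) S=233.7250 payoff=0.0000 vs cont=8.5439 → 8.5439 [wait]  ⇒ S*(2)=-
t_1: node(1,0) S=121.5754 payoff=27.6746 vs cont=42.5508 → 42.5508 [wait]  node(1,1) S=187.9687 payoff=0.0000 vs cont=18.6132 → 18.6132 [wait]  ⇒ S*(1)=-
t_0: node(0,0) S=151.1700 payoff=0.0000 vs cont=31.3848 → 31.3848 [wait]  ⇒ S*(0)=-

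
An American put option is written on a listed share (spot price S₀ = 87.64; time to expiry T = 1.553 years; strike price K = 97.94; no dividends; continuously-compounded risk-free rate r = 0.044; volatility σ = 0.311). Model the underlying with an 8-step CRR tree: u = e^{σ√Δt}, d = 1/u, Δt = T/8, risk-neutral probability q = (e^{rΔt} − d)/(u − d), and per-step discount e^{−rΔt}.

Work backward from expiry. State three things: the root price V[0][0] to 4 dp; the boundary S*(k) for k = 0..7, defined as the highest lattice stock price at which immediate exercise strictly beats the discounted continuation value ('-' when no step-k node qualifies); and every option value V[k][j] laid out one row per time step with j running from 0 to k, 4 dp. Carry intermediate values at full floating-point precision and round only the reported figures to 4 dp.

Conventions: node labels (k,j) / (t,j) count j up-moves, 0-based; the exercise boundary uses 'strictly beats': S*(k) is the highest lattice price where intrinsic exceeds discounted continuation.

Δt=0.19412, u=1.14686, d=0.87195, q=0.49700, disc=e^(-rΔt)=0.99149
k=8 terminal: V=max(K-S,0) → 68.6562 59.4236 47.2800 31.3079 10.3000 0.0000 0.0000 0.0000 0.0000
k=7: j=0 S=33.5843 intr=64.3557 cont=63.5227 V=64.3557[EX]; j=1 S=44.1729 intr=53.7671 cont=52.9342 V=53.7671[EX]; j=2 S=58.0997 intr=39.8403 cont=39.0073 V=39.8403[EX]; j=3 S=76.4175 intr=21.5225 cont=20.6895 V=21.5225[EX]; j=4 S=100.5106 intr=0.0000 cont=5.1368 V=5.1368[hold]; j=5 S=132.1997 intr=0.0000 cont=0.0000 V=0.0000[hold]; j=6 S=173.8799 intr=0.0000 cont=0.0000 V=0.0000[hold]; j=7 S=228.7010 intr=0.0000 cont=0.0000 V=0.0000[hold]  S*(7)=76.4175
k=6: j=0 S=38.5164 intr=59.4236 cont=58.5906 V=59.4236[EX]; j=1 S=50.6600 intr=47.2800 cont=46.4470 V=47.2800[EX]; j=2 S=66.6321 intr=31.3079 cont=30.4749 V=31.3079[EX]; j=3 S=87.6400 intr=10.3000 cont=13.2650 V=13.2650[hold]; j=4 S=115.2713 intr=0.0000 cont=2.5618 V=2.5618[hold]; j=5 S=151.6142 intr=0.0000 cont=0.0000 V=0.0000[hold]; j=6 S=199.4154 intr=0.0000 cont=0.0000 V=0.0000[hold]  S*(6)=66.6321
k=5: j=0 S=44.1729 intr=53.7671 cont=52.9342 V=53.7671[EX]; j=1 S=58.0997 intr=39.8403 cont=39.0073 V=39.8403[EX]; j=2 S=76.4175 intr=21.5225 cont=22.1506 V=22.1506[hold]; j=3 S=100.5106 intr=0.0000 cont=7.8780 V=7.8780[hold]; j=4 S=132.1997 intr=0.0000 cont=1.2776 V=1.2776[hold]; j=5 S=173.8799 intr=0.0000 cont=0.0000 V=0.0000[hold]  S*(5)=58.0997
k=4: j=0 S=50.6600 intr=47.2800 cont=46.4470 V=47.2800[EX]; j=1 S=66.6321 intr=31.3079 cont=30.7844 V=31.3079[EX]; j=2 S=87.6400 intr=10.3000 cont=14.9290 V=14.9290[hold]; j=3 S=115.2713 intr=0.0000 cont=4.5585 V=4.5585[hold]; j=4 S=151.6142 intr=0.0000 cont=0.6372 V=0.6372[hold]  S*(4)=66.6321
k=3: j=0 S=58.0997 intr=39.8403 cont=39.0073 V=39.8403[EX]; j=1 S=76.4175 intr=21.5225 cont=22.9705 V=22.9705[hold]; j=2 S=100.5106 intr=0.0000 cont=9.6917 V=9.6917[hold]; j=3 S=132.1997 intr=0.0000 cont=2.5874 V=2.5874[hold]  S*(3)=58.0997
k=2: j=0 S=66.6321 intr=31.3079 cont=31.1885 V=31.3079[EX]; j=1 S=87.6400 intr=10.3000 cont=16.2317 V=16.2317[hold]; j=2 S=115.2713 intr=0.0000 cont=6.1085 V=6.1085[hold]  S*(2)=66.6321
k=1: j=0 S=76.4175 intr=21.5225 cont=23.6125 V=23.6125[hold]; j=1 S=100.5106 intr=0.0000 cont=11.1052 V=11.1052[hold]  S*(1)=-
k=0: j=0 S=87.6400 intr=10.3000 cont=17.2484 V=17.2484[hold]  S*(0)=-

price = 17.2484
boundary = - - 66.6321 58.0997 66.6321 58.0997 66.6321 76.4175
tree:
17.2484
23.6125 11.1052
31.3079 16.2317 6.1085
39.8403 22.9705 9.6917 2.5874
47.2800 31.3079 14.9290 4.5585 0.6372
53.7671 39.8403 22.1506 7.8780 1.2776 0.0000
59.4236 47.2800 31.3079 13.2650 2.5618 0.0000 0.0000
64.3557 53.7671 39.8403 21.5225 5.1368 0.0000 0.0000 0.0000
68.6562 59.4236 47.2800 31.3079 10.3000 0.0000 0.0000 0.0000 0.0000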